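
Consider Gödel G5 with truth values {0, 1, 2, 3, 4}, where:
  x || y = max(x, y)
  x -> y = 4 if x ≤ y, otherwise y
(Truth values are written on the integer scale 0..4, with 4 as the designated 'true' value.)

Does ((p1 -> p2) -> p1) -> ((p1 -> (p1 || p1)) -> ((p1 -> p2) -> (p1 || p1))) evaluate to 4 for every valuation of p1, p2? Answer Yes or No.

At p1 = 1, p2 = 3, for instance:
p1 -> p2 = 1 -> 3 = 4
(p1 -> p2) -> p1 = 4 -> 1 = 1
p1 || p1 = 1 || 1 = 1
p1 -> (p1 || p1) = 1 -> 1 = 4
(p1 -> p2) -> (p1 || p1) = 4 -> 1 = 1
(p1 -> (p1 || p1)) -> ((p1 -> p2) -> (p1 || p1)) = 4 -> 1 = 1
((p1 -> p2) -> p1) -> ((p1 -> (p1 || p1)) -> ((p1 -> p2) -> (p1 || p1))) = 1 -> 1 = 4
and checking the remaining 24 assignments likewise gives ≥ 4 in every case.

Yes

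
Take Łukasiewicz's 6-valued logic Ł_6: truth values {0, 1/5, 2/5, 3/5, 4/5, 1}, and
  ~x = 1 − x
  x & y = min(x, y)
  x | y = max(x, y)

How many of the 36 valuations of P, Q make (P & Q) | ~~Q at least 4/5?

value 1: 6 assignments (counts)
value 4/5: 6 assignments (counts)
value 3/5: 6 assignments
value 2/5: 6 assignments
value 1/5: 6 assignments
value 0: 6 assignments
So 12 of the 36 assignments meet the threshold.

12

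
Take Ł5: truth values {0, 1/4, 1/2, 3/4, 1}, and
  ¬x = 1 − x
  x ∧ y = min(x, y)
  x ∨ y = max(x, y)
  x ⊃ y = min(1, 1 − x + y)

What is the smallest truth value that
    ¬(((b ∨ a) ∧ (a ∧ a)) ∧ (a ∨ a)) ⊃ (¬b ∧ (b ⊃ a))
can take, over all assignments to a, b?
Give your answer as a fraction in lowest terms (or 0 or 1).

Take a = 0, b = 1:
b ∨ a = 1 ∨ 0 = 1
a ∧ a = 0 ∧ 0 = 0
(b ∨ a) ∧ (a ∧ a) = 1 ∧ 0 = 0
a ∨ a = 0 ∨ 0 = 0
((b ∨ a) ∧ (a ∧ a)) ∧ (a ∨ a) = 0 ∧ 0 = 0
¬(((b ∨ a) ∧ (a ∧ a)) ∧ (a ∨ a)) = ¬0 = 1
¬b = ¬1 = 0
b ⊃ a = 1 ⊃ 0 = 0
¬b ∧ (b ⊃ a) = 0 ∧ 0 = 0
¬(((b ∨ a) ∧ (a ∧ a)) ∧ (a ∨ a)) ⊃ (¬b ∧ (b ⊃ a)) = 1 ⊃ 0 = 0
No assignment yields a value below 0, so this is the minimum.

0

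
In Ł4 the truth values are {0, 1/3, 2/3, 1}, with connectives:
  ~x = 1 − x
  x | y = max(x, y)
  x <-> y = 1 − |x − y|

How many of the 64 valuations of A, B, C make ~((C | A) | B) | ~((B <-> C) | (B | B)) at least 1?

5

value 1: 5 assignments (counts)
value 2/3: 15 assignments
value 1/3: 25 assignments
value 0: 19 assignments
So 5 of the 64 assignments meet the threshold.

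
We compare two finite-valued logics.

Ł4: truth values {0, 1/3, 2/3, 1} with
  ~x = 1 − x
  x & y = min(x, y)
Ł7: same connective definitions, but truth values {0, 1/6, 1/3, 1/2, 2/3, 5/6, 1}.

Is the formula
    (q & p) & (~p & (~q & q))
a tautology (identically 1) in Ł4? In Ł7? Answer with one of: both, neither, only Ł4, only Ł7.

neither

In Ł4: at p = 0, q = 0 the value is 0 — not a tautology.
In Ł7: at p = 0, q = 0 the value is 0 — not a tautology.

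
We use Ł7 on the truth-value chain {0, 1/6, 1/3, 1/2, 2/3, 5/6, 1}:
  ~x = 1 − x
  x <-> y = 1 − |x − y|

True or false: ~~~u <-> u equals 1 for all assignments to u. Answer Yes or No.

No

Counterexample: take u = 0.
~u = ~0 = 1
~~u = ~1 = 0
~~~u = ~0 = 1
~~~u <-> u = 1 <-> 0 = 0
This gives 0 ≠ 1.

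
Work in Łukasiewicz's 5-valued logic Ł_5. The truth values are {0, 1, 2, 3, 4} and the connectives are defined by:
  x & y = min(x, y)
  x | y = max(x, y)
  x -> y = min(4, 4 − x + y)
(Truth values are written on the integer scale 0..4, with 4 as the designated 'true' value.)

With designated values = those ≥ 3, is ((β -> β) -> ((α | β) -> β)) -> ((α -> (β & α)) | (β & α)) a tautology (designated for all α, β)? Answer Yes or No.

Yes

At α = 3, β = 1, for instance:
β -> β = 1 -> 1 = 4
α | β = 3 | 1 = 3
(α | β) -> β = 3 -> 1 = 2
(β -> β) -> ((α | β) -> β) = 4 -> 2 = 2
β & α = 1 & 3 = 1
α -> (β & α) = 3 -> 1 = 2
β & α = 1 & 3 = 1
(α -> (β & α)) | (β & α) = 2 | 1 = 2
((β -> β) -> ((α | β) -> β)) -> ((α -> (β & α)) | (β & α)) = 2 -> 2 = 4
and checking the remaining 24 assignments likewise gives ≥ 3 in every case.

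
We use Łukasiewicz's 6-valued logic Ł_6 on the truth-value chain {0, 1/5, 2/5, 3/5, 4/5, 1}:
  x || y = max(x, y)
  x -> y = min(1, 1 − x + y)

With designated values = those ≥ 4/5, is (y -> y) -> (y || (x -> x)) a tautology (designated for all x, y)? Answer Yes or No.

Yes

At x = 3/5, y = 0, for instance:
y -> y = 0 -> 0 = 1
x -> x = 3/5 -> 3/5 = 1
y || (x -> x) = 0 || 1 = 1
(y -> y) -> (y || (x -> x)) = 1 -> 1 = 1
and checking the remaining 35 assignments likewise gives ≥ 4/5 in every case.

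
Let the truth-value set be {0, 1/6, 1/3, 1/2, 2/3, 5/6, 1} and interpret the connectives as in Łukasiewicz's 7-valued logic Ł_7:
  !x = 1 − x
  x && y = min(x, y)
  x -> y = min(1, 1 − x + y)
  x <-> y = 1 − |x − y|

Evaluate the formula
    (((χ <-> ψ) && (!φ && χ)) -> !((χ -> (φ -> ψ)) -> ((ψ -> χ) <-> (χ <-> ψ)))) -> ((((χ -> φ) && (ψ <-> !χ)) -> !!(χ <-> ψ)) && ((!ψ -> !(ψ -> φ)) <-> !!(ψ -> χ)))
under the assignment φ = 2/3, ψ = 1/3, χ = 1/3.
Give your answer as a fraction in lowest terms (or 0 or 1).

2/3

χ <-> ψ = 1/3 <-> 1/3 = 1
!φ = !2/3 = 1/3
!φ && χ = 1/3 && 1/3 = 1/3
(χ <-> ψ) && (!φ && χ) = 1 && 1/3 = 1/3
φ -> ψ = 2/3 -> 1/3 = 2/3
χ -> (φ -> ψ) = 1/3 -> 2/3 = 1
ψ -> χ = 1/3 -> 1/3 = 1
χ <-> ψ = 1/3 <-> 1/3 = 1
(ψ -> χ) <-> (χ <-> ψ) = 1 <-> 1 = 1
(χ -> (φ -> ψ)) -> ((ψ -> χ) <-> (χ <-> ψ)) = 1 -> 1 = 1
!((χ -> (φ -> ψ)) -> ((ψ -> χ) <-> (χ <-> ψ))) = !1 = 0
((χ <-> ψ) && (!φ && χ)) -> !((χ -> (φ -> ψ)) -> ((ψ -> χ) <-> (χ <-> ψ))) = 1/3 -> 0 = 2/3
χ -> φ = 1/3 -> 2/3 = 1
!χ = !1/3 = 2/3
ψ <-> !χ = 1/3 <-> 2/3 = 2/3
(χ -> φ) && (ψ <-> !χ) = 1 && 2/3 = 2/3
χ <-> ψ = 1/3 <-> 1/3 = 1
!(χ <-> ψ) = !1 = 0
!!(χ <-> ψ) = !0 = 1
((χ -> φ) && (ψ <-> !χ)) -> !!(χ <-> ψ) = 2/3 -> 1 = 1
!ψ = !1/3 = 2/3
ψ -> φ = 1/3 -> 2/3 = 1
!(ψ -> φ) = !1 = 0
!ψ -> !(ψ -> φ) = 2/3 -> 0 = 1/3
ψ -> χ = 1/3 -> 1/3 = 1
!(ψ -> χ) = !1 = 0
!!(ψ -> χ) = !0 = 1
(!ψ -> !(ψ -> φ)) <-> !!(ψ -> χ) = 1/3 <-> 1 = 1/3
(((χ -> φ) && (ψ <-> !χ)) -> !!(χ <-> ψ)) && ((!ψ -> !(ψ -> φ)) <-> !!(ψ -> χ)) = 1 && 1/3 = 1/3
(((χ <-> ψ) && (!φ && χ)) -> !((χ -> (φ -> ψ)) -> ((ψ -> χ) <-> (χ <-> ψ)))) -> ((((χ -> φ) && (ψ <-> !χ)) -> !!(χ <-> ψ)) && ((!ψ -> !(ψ -> φ)) <-> !!(ψ -> χ))) = 2/3 -> 1/3 = 2/3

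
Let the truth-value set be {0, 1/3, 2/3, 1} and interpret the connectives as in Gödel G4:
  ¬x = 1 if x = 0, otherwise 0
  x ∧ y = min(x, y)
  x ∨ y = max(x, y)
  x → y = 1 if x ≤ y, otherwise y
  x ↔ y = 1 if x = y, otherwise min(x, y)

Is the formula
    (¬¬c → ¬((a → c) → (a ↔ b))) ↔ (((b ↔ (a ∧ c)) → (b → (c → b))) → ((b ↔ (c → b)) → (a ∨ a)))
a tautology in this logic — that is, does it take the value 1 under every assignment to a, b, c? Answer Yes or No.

No

Counterexample: take a = 0, b = 1/3, c = 0.
¬c = ¬0 = 1
¬¬c = ¬1 = 0
a → c = 0 → 0 = 1
a ↔ b = 0 ↔ 1/3 = 0
(a → c) → (a ↔ b) = 1 → 0 = 0
¬((a → c) → (a ↔ b)) = ¬0 = 1
¬¬c → ¬((a → c) → (a ↔ b)) = 0 → 1 = 1
a ∧ c = 0 ∧ 0 = 0
b ↔ (a ∧ c) = 1/3 ↔ 0 = 0
c → b = 0 → 1/3 = 1
b → (c → b) = 1/3 → 1 = 1
(b ↔ (a ∧ c)) → (b → (c → b)) = 0 → 1 = 1
c → b = 0 → 1/3 = 1
b ↔ (c → b) = 1/3 ↔ 1 = 1/3
a ∨ a = 0 ∨ 0 = 0
(b ↔ (c → b)) → (a ∨ a) = 1/3 → 0 = 0
((b ↔ (a ∧ c)) → (b → (c → b))) → ((b ↔ (c → b)) → (a ∨ a)) = 1 → 0 = 0
(¬¬c → ¬((a → c) → (a ↔ b))) ↔ (((b ↔ (a ∧ c)) → (b → (c → b))) → ((b ↔ (c → b)) → (a ∨ a))) = 1 ↔ 0 = 0
This gives 0 ≠ 1.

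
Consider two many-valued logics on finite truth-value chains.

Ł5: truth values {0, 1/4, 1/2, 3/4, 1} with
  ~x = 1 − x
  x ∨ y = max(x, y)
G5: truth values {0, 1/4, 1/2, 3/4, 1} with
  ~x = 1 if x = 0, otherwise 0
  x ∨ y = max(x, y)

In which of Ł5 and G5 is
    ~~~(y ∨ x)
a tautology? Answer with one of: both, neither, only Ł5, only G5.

In Ł5: at x = 0, y = 1/4 the value is 3/4 — not a tautology.
In G5: at x = 0, y = 1/4 the value is 0 — not a tautology.

neither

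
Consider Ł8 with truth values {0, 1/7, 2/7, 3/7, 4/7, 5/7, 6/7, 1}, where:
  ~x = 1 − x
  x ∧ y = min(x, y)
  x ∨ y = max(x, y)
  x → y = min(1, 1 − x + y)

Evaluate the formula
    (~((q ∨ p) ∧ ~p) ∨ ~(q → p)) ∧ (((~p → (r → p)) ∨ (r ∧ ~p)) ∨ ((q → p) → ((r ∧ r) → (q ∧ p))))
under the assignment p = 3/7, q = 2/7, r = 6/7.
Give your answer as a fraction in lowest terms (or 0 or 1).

4/7

q ∨ p = 2/7 ∨ 3/7 = 3/7
~p = ~3/7 = 4/7
(q ∨ p) ∧ ~p = 3/7 ∧ 4/7 = 3/7
~((q ∨ p) ∧ ~p) = ~3/7 = 4/7
q → p = 2/7 → 3/7 = 1
~(q → p) = ~1 = 0
~((q ∨ p) ∧ ~p) ∨ ~(q → p) = 4/7 ∨ 0 = 4/7
~p = ~3/7 = 4/7
r → p = 6/7 → 3/7 = 4/7
~p → (r → p) = 4/7 → 4/7 = 1
~p = ~3/7 = 4/7
r ∧ ~p = 6/7 ∧ 4/7 = 4/7
(~p → (r → p)) ∨ (r ∧ ~p) = 1 ∨ 4/7 = 1
q → p = 2/7 → 3/7 = 1
r ∧ r = 6/7 ∧ 6/7 = 6/7
q ∧ p = 2/7 ∧ 3/7 = 2/7
(r ∧ r) → (q ∧ p) = 6/7 → 2/7 = 3/7
(q → p) → ((r ∧ r) → (q ∧ p)) = 1 → 3/7 = 3/7
((~p → (r → p)) ∨ (r ∧ ~p)) ∨ ((q → p) → ((r ∧ r) → (q ∧ p))) = 1 ∨ 3/7 = 1
(~((q ∨ p) ∧ ~p) ∨ ~(q → p)) ∧ (((~p → (r → p)) ∨ (r ∧ ~p)) ∨ ((q → p) → ((r ∧ r) → (q ∧ p)))) = 4/7 ∧ 1 = 4/7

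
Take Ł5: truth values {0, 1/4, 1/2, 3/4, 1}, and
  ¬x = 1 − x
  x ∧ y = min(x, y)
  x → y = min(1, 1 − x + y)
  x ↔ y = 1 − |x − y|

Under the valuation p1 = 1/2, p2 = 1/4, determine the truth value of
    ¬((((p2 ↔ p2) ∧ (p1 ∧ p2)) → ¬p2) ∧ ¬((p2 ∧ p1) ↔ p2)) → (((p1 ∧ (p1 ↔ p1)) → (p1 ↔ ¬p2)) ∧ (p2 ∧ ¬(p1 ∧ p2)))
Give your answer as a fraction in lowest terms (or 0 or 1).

1/4

p2 ↔ p2 = 1/4 ↔ 1/4 = 1
p1 ∧ p2 = 1/2 ∧ 1/4 = 1/4
(p2 ↔ p2) ∧ (p1 ∧ p2) = 1 ∧ 1/4 = 1/4
¬p2 = ¬1/4 = 3/4
((p2 ↔ p2) ∧ (p1 ∧ p2)) → ¬p2 = 1/4 → 3/4 = 1
p2 ∧ p1 = 1/4 ∧ 1/2 = 1/4
(p2 ∧ p1) ↔ p2 = 1/4 ↔ 1/4 = 1
¬((p2 ∧ p1) ↔ p2) = ¬1 = 0
(((p2 ↔ p2) ∧ (p1 ∧ p2)) → ¬p2) ∧ ¬((p2 ∧ p1) ↔ p2) = 1 ∧ 0 = 0
¬((((p2 ↔ p2) ∧ (p1 ∧ p2)) → ¬p2) ∧ ¬((p2 ∧ p1) ↔ p2)) = ¬0 = 1
p1 ↔ p1 = 1/2 ↔ 1/2 = 1
p1 ∧ (p1 ↔ p1) = 1/2 ∧ 1 = 1/2
¬p2 = ¬1/4 = 3/4
p1 ↔ ¬p2 = 1/2 ↔ 3/4 = 3/4
(p1 ∧ (p1 ↔ p1)) → (p1 ↔ ¬p2) = 1/2 → 3/4 = 1
p1 ∧ p2 = 1/2 ∧ 1/4 = 1/4
¬(p1 ∧ p2) = ¬1/4 = 3/4
p2 ∧ ¬(p1 ∧ p2) = 1/4 ∧ 3/4 = 1/4
((p1 ∧ (p1 ↔ p1)) → (p1 ↔ ¬p2)) ∧ (p2 ∧ ¬(p1 ∧ p2)) = 1 ∧ 1/4 = 1/4
¬((((p2 ↔ p2) ∧ (p1 ∧ p2)) → ¬p2) ∧ ¬((p2 ∧ p1) ↔ p2)) → (((p1 ∧ (p1 ↔ p1)) → (p1 ↔ ¬p2)) ∧ (p2 ∧ ¬(p1 ∧ p2))) = 1 → 1/4 = 1/4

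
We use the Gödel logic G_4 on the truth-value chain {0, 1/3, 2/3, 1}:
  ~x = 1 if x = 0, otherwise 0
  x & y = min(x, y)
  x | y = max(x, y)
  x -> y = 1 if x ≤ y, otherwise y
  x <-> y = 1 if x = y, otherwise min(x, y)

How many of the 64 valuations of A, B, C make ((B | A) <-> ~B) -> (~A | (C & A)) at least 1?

value 1: 58 assignments (counts)
value 2/3: 1 assignment
value 1/3: 2 assignments
value 0: 3 assignments
So 58 of the 64 assignments meet the threshold.

58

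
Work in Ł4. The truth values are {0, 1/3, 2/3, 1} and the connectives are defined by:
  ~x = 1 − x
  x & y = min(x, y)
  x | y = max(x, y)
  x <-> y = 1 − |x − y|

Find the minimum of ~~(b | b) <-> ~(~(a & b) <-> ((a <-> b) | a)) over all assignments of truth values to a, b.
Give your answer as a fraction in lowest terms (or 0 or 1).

Take a = 1/3, b = 2/3:
b | b = 2/3 | 2/3 = 2/3
~(b | b) = ~2/3 = 1/3
~~(b | b) = ~1/3 = 2/3
a & b = 1/3 & 2/3 = 1/3
~(a & b) = ~1/3 = 2/3
a <-> b = 1/3 <-> 2/3 = 2/3
(a <-> b) | a = 2/3 | 1/3 = 2/3
~(a & b) <-> ((a <-> b) | a) = 2/3 <-> 2/3 = 1
~(~(a & b) <-> ((a <-> b) | a)) = ~1 = 0
~~(b | b) <-> ~(~(a & b) <-> ((a <-> b) | a)) = 2/3 <-> 0 = 1/3
No assignment yields a value below 1/3, so this is the minimum.

1/3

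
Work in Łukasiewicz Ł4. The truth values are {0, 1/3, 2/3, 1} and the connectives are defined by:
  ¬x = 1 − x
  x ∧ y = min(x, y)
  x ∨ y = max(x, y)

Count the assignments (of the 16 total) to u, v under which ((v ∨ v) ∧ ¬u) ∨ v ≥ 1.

u = 0, v = 0 ↦ 0  <
u = 0, v = 1/3 ↦ 1/3  <
u = 0, v = 2/3 ↦ 2/3  <
u = 0, v = 1 ↦ 1  ≥
u = 1/3, v = 0 ↦ 0  <
u = 1/3, v = 1/3 ↦ 1/3  <
u = 1/3, v = 2/3 ↦ 2/3  <
u = 1/3, v = 1 ↦ 1  ≥
u = 2/3, v = 0 ↦ 0  <
u = 2/3, v = 1/3 ↦ 1/3  <
u = 2/3, v = 2/3 ↦ 2/3  <
u = 2/3, v = 1 ↦ 1  ≥
u = 1, v = 0 ↦ 0  <
u = 1, v = 1/3 ↦ 1/3  <
u = 1, v = 2/3 ↦ 2/3  <
u = 1, v = 1 ↦ 1  ≥
So 4 of the 16 assignments meet the threshold.

4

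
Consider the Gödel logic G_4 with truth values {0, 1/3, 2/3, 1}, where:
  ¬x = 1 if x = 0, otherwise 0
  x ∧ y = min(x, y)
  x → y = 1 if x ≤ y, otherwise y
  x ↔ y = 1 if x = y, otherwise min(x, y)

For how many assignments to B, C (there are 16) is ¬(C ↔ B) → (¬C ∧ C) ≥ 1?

10

B = 0, C = 0 ↦ 1  ≥
B = 0, C = 1/3 ↦ 0  <
B = 0, C = 2/3 ↦ 0  <
B = 0, C = 1 ↦ 0  <
B = 1/3, C = 0 ↦ 0  <
B = 1/3, C = 1/3 ↦ 1  ≥
B = 1/3, C = 2/3 ↦ 1  ≥
B = 1/3, C = 1 ↦ 1  ≥
B = 2/3, C = 0 ↦ 0  <
B = 2/3, C = 1/3 ↦ 1  ≥
B = 2/3, C = 2/3 ↦ 1  ≥
B = 2/3, C = 1 ↦ 1  ≥
B = 1, C = 0 ↦ 0  <
B = 1, C = 1/3 ↦ 1  ≥
B = 1, C = 2/3 ↦ 1  ≥
B = 1, C = 1 ↦ 1  ≥
So 10 of the 16 assignments meet the threshold.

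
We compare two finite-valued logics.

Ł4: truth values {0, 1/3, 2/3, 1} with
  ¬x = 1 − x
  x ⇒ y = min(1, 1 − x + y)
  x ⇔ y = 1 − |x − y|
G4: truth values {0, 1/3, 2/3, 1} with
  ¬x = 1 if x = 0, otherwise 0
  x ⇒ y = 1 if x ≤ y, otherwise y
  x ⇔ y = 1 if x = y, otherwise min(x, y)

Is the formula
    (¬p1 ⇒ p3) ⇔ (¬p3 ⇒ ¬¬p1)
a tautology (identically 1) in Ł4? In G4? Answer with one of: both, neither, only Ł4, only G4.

only Ł4

In Ł4: every assignment gives 1 — tautology.
In G4: at p1 = 0, p3 = 1/3 the value is 1/3 — not a tautology.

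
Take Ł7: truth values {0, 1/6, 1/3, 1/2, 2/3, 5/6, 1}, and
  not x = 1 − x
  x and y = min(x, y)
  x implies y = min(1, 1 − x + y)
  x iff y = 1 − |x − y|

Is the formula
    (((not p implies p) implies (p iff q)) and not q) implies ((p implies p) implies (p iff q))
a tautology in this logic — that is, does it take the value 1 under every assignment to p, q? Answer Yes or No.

No

Counterexample: take p = 1/6, q = 0.
not p = not 1/6 = 5/6
not p implies p = 5/6 implies 1/6 = 1/3
p iff q = 1/6 iff 0 = 5/6
(not p implies p) implies (p iff q) = 1/3 implies 5/6 = 1
not q = not 0 = 1
((not p implies p) implies (p iff q)) and not q = 1 and 1 = 1
p implies p = 1/6 implies 1/6 = 1
p iff q = 1/6 iff 0 = 5/6
(p implies p) implies (p iff q) = 1 implies 5/6 = 5/6
(((not p implies p) implies (p iff q)) and not q) implies ((p implies p) implies (p iff q)) = 1 implies 5/6 = 5/6
This gives 5/6 ≠ 1.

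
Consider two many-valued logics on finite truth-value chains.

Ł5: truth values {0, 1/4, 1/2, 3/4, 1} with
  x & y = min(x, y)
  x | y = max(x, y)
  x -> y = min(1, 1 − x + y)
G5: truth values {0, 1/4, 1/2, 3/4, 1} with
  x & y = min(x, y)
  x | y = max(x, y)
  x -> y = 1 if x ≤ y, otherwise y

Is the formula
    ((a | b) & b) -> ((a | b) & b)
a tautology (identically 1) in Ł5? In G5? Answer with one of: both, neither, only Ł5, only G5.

In Ł5: every assignment gives 1 — tautology.
In G5: every assignment gives 1 — tautology.

both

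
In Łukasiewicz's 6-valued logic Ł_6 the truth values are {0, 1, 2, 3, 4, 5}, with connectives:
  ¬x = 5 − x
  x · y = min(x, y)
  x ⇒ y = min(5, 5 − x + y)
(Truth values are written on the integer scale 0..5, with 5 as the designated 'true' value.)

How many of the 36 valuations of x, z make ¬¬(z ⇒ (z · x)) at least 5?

21

value 5: 21 assignments (counts)
value 4: 5 assignments
value 3: 4 assignments
value 2: 3 assignments
value 1: 2 assignments
value 0: 1 assignment
So 21 of the 36 assignments meet the threshold.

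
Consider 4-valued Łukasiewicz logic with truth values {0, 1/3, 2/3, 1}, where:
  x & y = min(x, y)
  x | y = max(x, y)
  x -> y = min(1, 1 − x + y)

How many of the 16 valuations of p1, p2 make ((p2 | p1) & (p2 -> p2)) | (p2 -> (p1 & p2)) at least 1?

p1 = 0, p2 = 0 ↦ 1  ≥
p1 = 0, p2 = 1/3 ↦ 2/3  <
p1 = 0, p2 = 2/3 ↦ 2/3  <
p1 = 0, p2 = 1 ↦ 1  ≥
p1 = 1/3, p2 = 0 ↦ 1  ≥
p1 = 1/3, p2 = 1/3 ↦ 1  ≥
p1 = 1/3, p2 = 2/3 ↦ 2/3  <
p1 = 1/3, p2 = 1 ↦ 1  ≥
p1 = 2/3, p2 = 0 ↦ 1  ≥
p1 = 2/3, p2 = 1/3 ↦ 1  ≥
p1 = 2/3, p2 = 2/3 ↦ 1  ≥
p1 = 2/3, p2 = 1 ↦ 1  ≥
p1 = 1, p2 = 0 ↦ 1  ≥
p1 = 1, p2 = 1/3 ↦ 1  ≥
p1 = 1, p2 = 2/3 ↦ 1  ≥
p1 = 1, p2 = 1 ↦ 1  ≥
So 13 of the 16 assignments meet the threshold.

13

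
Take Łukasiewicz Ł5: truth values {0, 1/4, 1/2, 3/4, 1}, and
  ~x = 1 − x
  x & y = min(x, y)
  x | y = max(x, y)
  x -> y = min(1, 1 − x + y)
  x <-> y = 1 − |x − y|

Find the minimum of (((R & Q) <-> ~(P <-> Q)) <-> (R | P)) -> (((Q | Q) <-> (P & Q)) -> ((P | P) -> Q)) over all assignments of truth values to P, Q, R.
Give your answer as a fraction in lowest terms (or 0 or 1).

1/2

Take P = 1/2, Q = 0, R = 0:
R & Q = 0 & 0 = 0
P <-> Q = 1/2 <-> 0 = 1/2
~(P <-> Q) = ~1/2 = 1/2
(R & Q) <-> ~(P <-> Q) = 0 <-> 1/2 = 1/2
R | P = 0 | 1/2 = 1/2
((R & Q) <-> ~(P <-> Q)) <-> (R | P) = 1/2 <-> 1/2 = 1
Q | Q = 0 | 0 = 0
P & Q = 1/2 & 0 = 0
(Q | Q) <-> (P & Q) = 0 <-> 0 = 1
P | P = 1/2 | 1/2 = 1/2
(P | P) -> Q = 1/2 -> 0 = 1/2
((Q | Q) <-> (P & Q)) -> ((P | P) -> Q) = 1 -> 1/2 = 1/2
(((R & Q) <-> ~(P <-> Q)) <-> (R | P)) -> (((Q | Q) <-> (P & Q)) -> ((P | P) -> Q)) = 1 -> 1/2 = 1/2
No assignment yields a value below 1/2, so this is the minimum.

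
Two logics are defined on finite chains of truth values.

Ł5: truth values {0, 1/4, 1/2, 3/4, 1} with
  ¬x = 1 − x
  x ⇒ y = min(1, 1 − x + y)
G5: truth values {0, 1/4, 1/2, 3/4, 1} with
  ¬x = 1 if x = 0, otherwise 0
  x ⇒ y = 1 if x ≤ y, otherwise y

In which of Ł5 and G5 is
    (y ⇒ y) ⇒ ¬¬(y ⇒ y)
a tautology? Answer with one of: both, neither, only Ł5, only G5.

In Ł5: every assignment gives 1 — tautology.
In G5: every assignment gives 1 — tautology.

both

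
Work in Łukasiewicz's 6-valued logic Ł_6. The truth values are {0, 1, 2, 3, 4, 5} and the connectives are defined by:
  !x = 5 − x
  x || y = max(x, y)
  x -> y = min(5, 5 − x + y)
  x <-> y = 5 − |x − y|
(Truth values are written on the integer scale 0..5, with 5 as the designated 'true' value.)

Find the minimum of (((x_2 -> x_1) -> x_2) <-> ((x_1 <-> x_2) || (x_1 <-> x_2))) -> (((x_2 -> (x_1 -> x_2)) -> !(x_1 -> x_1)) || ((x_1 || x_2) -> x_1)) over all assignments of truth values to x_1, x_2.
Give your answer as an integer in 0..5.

Take x_1 = 0, x_2 = 2:
x_2 -> x_1 = 2 -> 0 = 3
(x_2 -> x_1) -> x_2 = 3 -> 2 = 4
x_1 <-> x_2 = 0 <-> 2 = 3
x_1 <-> x_2 = 0 <-> 2 = 3
(x_1 <-> x_2) || (x_1 <-> x_2) = 3 || 3 = 3
((x_2 -> x_1) -> x_2) <-> ((x_1 <-> x_2) || (x_1 <-> x_2)) = 4 <-> 3 = 4
x_1 -> x_2 = 0 -> 2 = 5
x_2 -> (x_1 -> x_2) = 2 -> 5 = 5
x_1 -> x_1 = 0 -> 0 = 5
!(x_1 -> x_1) = !5 = 0
(x_2 -> (x_1 -> x_2)) -> !(x_1 -> x_1) = 5 -> 0 = 0
x_1 || x_2 = 0 || 2 = 2
(x_1 || x_2) -> x_1 = 2 -> 0 = 3
((x_2 -> (x_1 -> x_2)) -> !(x_1 -> x_1)) || ((x_1 || x_2) -> x_1) = 0 || 3 = 3
(((x_2 -> x_1) -> x_2) <-> ((x_1 <-> x_2) || (x_1 <-> x_2))) -> (((x_2 -> (x_1 -> x_2)) -> !(x_1 -> x_1)) || ((x_1 || x_2) -> x_1)) = 4 -> 3 = 4
No assignment yields a value below 4, so this is the minimum.

4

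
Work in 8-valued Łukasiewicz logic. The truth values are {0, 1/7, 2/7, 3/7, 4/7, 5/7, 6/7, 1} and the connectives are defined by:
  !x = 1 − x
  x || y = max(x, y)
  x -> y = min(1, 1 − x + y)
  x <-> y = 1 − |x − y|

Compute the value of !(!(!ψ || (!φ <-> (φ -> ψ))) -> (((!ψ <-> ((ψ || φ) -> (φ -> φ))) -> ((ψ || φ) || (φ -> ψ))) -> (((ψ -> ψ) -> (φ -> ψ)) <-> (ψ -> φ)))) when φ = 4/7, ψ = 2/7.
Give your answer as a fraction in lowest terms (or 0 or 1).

0

!ψ = !2/7 = 5/7
!φ = !4/7 = 3/7
φ -> ψ = 4/7 -> 2/7 = 5/7
!φ <-> (φ -> ψ) = 3/7 <-> 5/7 = 5/7
!ψ || (!φ <-> (φ -> ψ)) = 5/7 || 5/7 = 5/7
!(!ψ || (!φ <-> (φ -> ψ))) = !5/7 = 2/7
!ψ = !2/7 = 5/7
ψ || φ = 2/7 || 4/7 = 4/7
φ -> φ = 4/7 -> 4/7 = 1
(ψ || φ) -> (φ -> φ) = 4/7 -> 1 = 1
!ψ <-> ((ψ || φ) -> (φ -> φ)) = 5/7 <-> 1 = 5/7
ψ || φ = 2/7 || 4/7 = 4/7
φ -> ψ = 4/7 -> 2/7 = 5/7
(ψ || φ) || (φ -> ψ) = 4/7 || 5/7 = 5/7
(!ψ <-> ((ψ || φ) -> (φ -> φ))) -> ((ψ || φ) || (φ -> ψ)) = 5/7 -> 5/7 = 1
ψ -> ψ = 2/7 -> 2/7 = 1
φ -> ψ = 4/7 -> 2/7 = 5/7
(ψ -> ψ) -> (φ -> ψ) = 1 -> 5/7 = 5/7
ψ -> φ = 2/7 -> 4/7 = 1
((ψ -> ψ) -> (φ -> ψ)) <-> (ψ -> φ) = 5/7 <-> 1 = 5/7
((!ψ <-> ((ψ || φ) -> (φ -> φ))) -> ((ψ || φ) || (φ -> ψ))) -> (((ψ -> ψ) -> (φ -> ψ)) <-> (ψ -> φ)) = 1 -> 5/7 = 5/7
!(!ψ || (!φ <-> (φ -> ψ))) -> (((!ψ <-> ((ψ || φ) -> (φ -> φ))) -> ((ψ || φ) || (φ -> ψ))) -> (((ψ -> ψ) -> (φ -> ψ)) <-> (ψ -> φ))) = 2/7 -> 5/7 = 1
!(!(!ψ || (!φ <-> (φ -> ψ))) -> (((!ψ <-> ((ψ || φ) -> (φ -> φ))) -> ((ψ || φ) || (φ -> ψ))) -> (((ψ -> ψ) -> (φ -> ψ)) <-> (ψ -> φ)))) = !1 = 0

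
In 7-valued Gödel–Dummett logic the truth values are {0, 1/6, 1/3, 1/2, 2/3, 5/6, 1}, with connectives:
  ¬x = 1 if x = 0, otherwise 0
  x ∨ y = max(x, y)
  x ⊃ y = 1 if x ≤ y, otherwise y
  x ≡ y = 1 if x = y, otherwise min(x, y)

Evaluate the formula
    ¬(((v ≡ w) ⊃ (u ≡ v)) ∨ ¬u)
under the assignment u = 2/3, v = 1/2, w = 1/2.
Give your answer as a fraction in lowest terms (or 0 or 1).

0

v ≡ w = 1/2 ≡ 1/2 = 1
u ≡ v = 2/3 ≡ 1/2 = 1/2
(v ≡ w) ⊃ (u ≡ v) = 1 ⊃ 1/2 = 1/2
¬u = ¬2/3 = 0
((v ≡ w) ⊃ (u ≡ v)) ∨ ¬u = 1/2 ∨ 0 = 1/2
¬(((v ≡ w) ⊃ (u ≡ v)) ∨ ¬u) = ¬1/2 = 0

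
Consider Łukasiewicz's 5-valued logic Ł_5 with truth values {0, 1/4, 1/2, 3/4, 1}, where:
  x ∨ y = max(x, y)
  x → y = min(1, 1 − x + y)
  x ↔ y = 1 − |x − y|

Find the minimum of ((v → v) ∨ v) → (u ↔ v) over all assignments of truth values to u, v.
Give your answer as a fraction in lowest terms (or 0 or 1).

Take u = 0, v = 1:
v → v = 1 → 1 = 1
(v → v) ∨ v = 1 ∨ 1 = 1
u ↔ v = 0 ↔ 1 = 0
((v → v) ∨ v) → (u ↔ v) = 1 → 0 = 0
No assignment yields a value below 0, so this is the minimum.

0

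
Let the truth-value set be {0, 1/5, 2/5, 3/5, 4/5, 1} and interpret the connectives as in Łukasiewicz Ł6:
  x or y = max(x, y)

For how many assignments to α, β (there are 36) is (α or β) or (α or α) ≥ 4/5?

20

value 1: 11 assignments (counts)
value 4/5: 9 assignments (counts)
value 3/5: 7 assignments
value 2/5: 5 assignments
value 1/5: 3 assignments
value 0: 1 assignment
So 20 of the 36 assignments meet the threshold.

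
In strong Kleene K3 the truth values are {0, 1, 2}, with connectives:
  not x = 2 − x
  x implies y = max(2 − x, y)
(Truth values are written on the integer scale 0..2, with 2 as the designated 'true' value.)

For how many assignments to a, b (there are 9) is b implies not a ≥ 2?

a = 0, b = 0 ↦ 2  ≥
a = 0, b = 1 ↦ 2  ≥
a = 0, b = 2 ↦ 2  ≥
a = 1, b = 0 ↦ 2  ≥
a = 1, b = 1 ↦ 1  <
a = 1, b = 2 ↦ 1  <
a = 2, b = 0 ↦ 2  ≥
a = 2, b = 1 ↦ 1  <
a = 2, b = 2 ↦ 0  <
So 5 of the 9 assignments meet the threshold.

5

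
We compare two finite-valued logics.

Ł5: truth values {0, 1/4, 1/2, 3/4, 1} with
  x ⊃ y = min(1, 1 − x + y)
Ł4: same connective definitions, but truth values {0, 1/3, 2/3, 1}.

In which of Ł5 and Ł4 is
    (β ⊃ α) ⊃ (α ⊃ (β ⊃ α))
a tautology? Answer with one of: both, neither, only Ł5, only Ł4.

In Ł5: every assignment gives 1 — tautology.
In Ł4: every assignment gives 1 — tautology.

both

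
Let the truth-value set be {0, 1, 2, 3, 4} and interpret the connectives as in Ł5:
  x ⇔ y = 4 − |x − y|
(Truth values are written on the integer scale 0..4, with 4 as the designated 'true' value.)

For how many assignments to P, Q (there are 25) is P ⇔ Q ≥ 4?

value 4: 5 assignments (counts)
value 3: 8 assignments
value 2: 6 assignments
value 1: 4 assignments
value 0: 2 assignments
So 5 of the 25 assignments meet the threshold.

5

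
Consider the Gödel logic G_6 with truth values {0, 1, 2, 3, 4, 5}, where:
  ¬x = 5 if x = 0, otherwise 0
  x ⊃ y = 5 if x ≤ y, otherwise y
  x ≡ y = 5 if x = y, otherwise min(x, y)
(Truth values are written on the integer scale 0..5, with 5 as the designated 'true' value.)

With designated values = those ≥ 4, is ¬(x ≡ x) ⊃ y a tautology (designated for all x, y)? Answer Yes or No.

Yes

At x = 5, y = 4, for instance:
x ≡ x = 5 ≡ 5 = 5
¬(x ≡ x) = ¬5 = 0
¬(x ≡ x) ⊃ y = 0 ⊃ 4 = 5
and checking the remaining 35 assignments likewise gives ≥ 4 in every case.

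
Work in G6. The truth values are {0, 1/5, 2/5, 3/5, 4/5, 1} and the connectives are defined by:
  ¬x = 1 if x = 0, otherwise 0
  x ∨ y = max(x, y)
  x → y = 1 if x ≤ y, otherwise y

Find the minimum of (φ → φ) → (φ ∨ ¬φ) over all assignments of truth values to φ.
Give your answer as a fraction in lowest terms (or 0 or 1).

Take φ = 1/5:
φ → φ = 1/5 → 1/5 = 1
¬φ = ¬1/5 = 0
φ ∨ ¬φ = 1/5 ∨ 0 = 1/5
(φ → φ) → (φ ∨ ¬φ) = 1 → 1/5 = 1/5
No assignment yields a value below 1/5, so this is the minimum.

1/5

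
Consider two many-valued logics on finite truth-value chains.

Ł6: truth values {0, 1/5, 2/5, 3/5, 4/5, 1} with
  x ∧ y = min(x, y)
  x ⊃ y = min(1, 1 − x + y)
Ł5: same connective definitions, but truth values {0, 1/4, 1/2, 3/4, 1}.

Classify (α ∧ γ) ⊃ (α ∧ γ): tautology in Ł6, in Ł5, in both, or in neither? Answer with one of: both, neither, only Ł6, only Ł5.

both

In Ł6: every assignment gives 1 — tautology.
In Ł5: every assignment gives 1 — tautology.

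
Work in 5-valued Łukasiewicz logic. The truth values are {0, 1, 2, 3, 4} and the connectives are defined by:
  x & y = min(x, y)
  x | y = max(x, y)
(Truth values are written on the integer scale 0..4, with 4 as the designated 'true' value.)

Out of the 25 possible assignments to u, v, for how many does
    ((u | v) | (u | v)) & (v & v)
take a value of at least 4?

value 4: 5 assignments (counts)
value 3: 5 assignments
value 2: 5 assignments
value 1: 5 assignments
value 0: 5 assignments
So 5 of the 25 assignments meet the threshold.

5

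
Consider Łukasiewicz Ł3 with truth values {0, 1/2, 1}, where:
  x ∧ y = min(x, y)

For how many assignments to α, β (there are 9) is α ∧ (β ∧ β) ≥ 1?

1

α = 0, β = 0 ↦ 0  <
α = 0, β = 1/2 ↦ 0  <
α = 0, β = 1 ↦ 0  <
α = 1/2, β = 0 ↦ 0  <
α = 1/2, β = 1/2 ↦ 1/2  <
α = 1/2, β = 1 ↦ 1/2  <
α = 1, β = 0 ↦ 0  <
α = 1, β = 1/2 ↦ 1/2  <
α = 1, β = 1 ↦ 1  ≥
So 1 of the 9 assignments meets the threshold.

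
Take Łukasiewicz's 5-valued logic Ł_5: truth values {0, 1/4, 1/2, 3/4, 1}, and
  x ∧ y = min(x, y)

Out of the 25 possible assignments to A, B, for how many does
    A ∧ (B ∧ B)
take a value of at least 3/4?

value 1: 1 assignment (counts)
value 3/4: 3 assignments (counts)
value 1/2: 5 assignments
value 1/4: 7 assignments
value 0: 9 assignments
So 4 of the 25 assignments meet the threshold.

4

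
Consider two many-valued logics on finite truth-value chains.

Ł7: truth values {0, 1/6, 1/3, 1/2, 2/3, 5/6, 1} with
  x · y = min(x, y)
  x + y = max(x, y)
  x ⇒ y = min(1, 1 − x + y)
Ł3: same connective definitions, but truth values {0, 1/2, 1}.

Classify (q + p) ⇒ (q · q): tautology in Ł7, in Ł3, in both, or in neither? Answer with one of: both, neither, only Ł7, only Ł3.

neither

In Ł7: at p = 1/6, q = 0 the value is 5/6 — not a tautology.
In Ł3: at p = 1/2, q = 0 the value is 1/2 — not a tautology.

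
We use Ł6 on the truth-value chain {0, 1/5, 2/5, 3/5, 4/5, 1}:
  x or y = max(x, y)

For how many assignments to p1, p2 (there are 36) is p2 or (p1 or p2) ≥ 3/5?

value 1: 11 assignments (counts)
value 4/5: 9 assignments (counts)
value 3/5: 7 assignments (counts)
value 2/5: 5 assignments
value 1/5: 3 assignments
value 0: 1 assignment
So 27 of the 36 assignments meet the threshold.

27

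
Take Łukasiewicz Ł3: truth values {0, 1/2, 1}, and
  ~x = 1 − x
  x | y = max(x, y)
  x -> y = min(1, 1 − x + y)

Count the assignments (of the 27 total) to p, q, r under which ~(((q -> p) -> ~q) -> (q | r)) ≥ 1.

value 1: 3 assignments (counts)
value 1/2: 5 assignments
value 0: 19 assignments
So 3 of the 27 assignments meet the threshold.

3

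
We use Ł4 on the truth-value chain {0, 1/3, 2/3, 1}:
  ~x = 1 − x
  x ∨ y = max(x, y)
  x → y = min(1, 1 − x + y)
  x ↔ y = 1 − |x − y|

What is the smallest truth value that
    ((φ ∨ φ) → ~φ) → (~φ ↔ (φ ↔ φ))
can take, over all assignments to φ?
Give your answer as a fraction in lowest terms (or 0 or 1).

Take φ = 1/3:
φ ∨ φ = 1/3 ∨ 1/3 = 1/3
~φ = ~1/3 = 2/3
(φ ∨ φ) → ~φ = 1/3 → 2/3 = 1
~φ = ~1/3 = 2/3
φ ↔ φ = 1/3 ↔ 1/3 = 1
~φ ↔ (φ ↔ φ) = 2/3 ↔ 1 = 2/3
((φ ∨ φ) → ~φ) → (~φ ↔ (φ ↔ φ)) = 1 → 2/3 = 2/3
No assignment yields a value below 2/3, so this is the minimum.

2/3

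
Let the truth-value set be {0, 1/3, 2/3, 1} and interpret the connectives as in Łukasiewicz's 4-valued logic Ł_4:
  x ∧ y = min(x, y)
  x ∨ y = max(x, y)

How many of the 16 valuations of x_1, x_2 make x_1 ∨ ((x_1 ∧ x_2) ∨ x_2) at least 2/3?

x_1 = 0, x_2 = 0 ↦ 0  <
x_1 = 0, x_2 = 1/3 ↦ 1/3  <
x_1 = 0, x_2 = 2/3 ↦ 2/3  ≥
x_1 = 0, x_2 = 1 ↦ 1  ≥
x_1 = 1/3, x_2 = 0 ↦ 1/3  <
x_1 = 1/3, x_2 = 1/3 ↦ 1/3  <
x_1 = 1/3, x_2 = 2/3 ↦ 2/3  ≥
x_1 = 1/3, x_2 = 1 ↦ 1  ≥
x_1 = 2/3, x_2 = 0 ↦ 2/3  ≥
x_1 = 2/3, x_2 = 1/3 ↦ 2/3  ≥
x_1 = 2/3, x_2 = 2/3 ↦ 2/3  ≥
x_1 = 2/3, x_2 = 1 ↦ 1  ≥
x_1 = 1, x_2 = 0 ↦ 1  ≥
x_1 = 1, x_2 = 1/3 ↦ 1  ≥
x_1 = 1, x_2 = 2/3 ↦ 1  ≥
x_1 = 1, x_2 = 1 ↦ 1  ≥
So 12 of the 16 assignments meet the threshold.

12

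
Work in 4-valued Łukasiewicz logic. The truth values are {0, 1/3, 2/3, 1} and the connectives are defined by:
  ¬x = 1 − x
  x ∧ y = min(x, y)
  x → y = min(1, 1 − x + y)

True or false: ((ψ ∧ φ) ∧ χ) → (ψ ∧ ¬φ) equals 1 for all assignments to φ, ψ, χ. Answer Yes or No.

No

Counterexample: take φ = 2/3, ψ = 2/3, χ = 2/3.
ψ ∧ φ = 2/3 ∧ 2/3 = 2/3
(ψ ∧ φ) ∧ χ = 2/3 ∧ 2/3 = 2/3
¬φ = ¬2/3 = 1/3
ψ ∧ ¬φ = 2/3 ∧ 1/3 = 1/3
((ψ ∧ φ) ∧ χ) → (ψ ∧ ¬φ) = 2/3 → 1/3 = 2/3
This gives 2/3 ≠ 1.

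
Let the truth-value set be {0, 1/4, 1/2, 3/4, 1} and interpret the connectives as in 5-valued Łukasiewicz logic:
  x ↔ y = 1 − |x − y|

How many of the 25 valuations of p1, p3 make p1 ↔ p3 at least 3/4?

value 1: 5 assignments (counts)
value 3/4: 8 assignments (counts)
value 1/2: 6 assignments
value 1/4: 4 assignments
value 0: 2 assignments
So 13 of the 25 assignments meet the threshold.

13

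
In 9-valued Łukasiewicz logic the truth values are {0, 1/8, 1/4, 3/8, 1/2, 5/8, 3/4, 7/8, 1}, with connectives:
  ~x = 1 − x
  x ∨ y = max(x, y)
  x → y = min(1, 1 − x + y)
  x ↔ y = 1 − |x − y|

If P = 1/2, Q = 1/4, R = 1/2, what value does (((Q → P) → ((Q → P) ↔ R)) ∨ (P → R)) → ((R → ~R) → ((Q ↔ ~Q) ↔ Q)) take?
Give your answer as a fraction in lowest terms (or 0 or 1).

3/4

Q → P = 1/4 → 1/2 = 1
Q → P = 1/4 → 1/2 = 1
(Q → P) ↔ R = 1 ↔ 1/2 = 1/2
(Q → P) → ((Q → P) ↔ R) = 1 → 1/2 = 1/2
P → R = 1/2 → 1/2 = 1
((Q → P) → ((Q → P) ↔ R)) ∨ (P → R) = 1/2 ∨ 1 = 1
~R = ~1/2 = 1/2
R → ~R = 1/2 → 1/2 = 1
~Q = ~1/4 = 3/4
Q ↔ ~Q = 1/4 ↔ 3/4 = 1/2
(Q ↔ ~Q) ↔ Q = 1/2 ↔ 1/4 = 3/4
(R → ~R) → ((Q ↔ ~Q) ↔ Q) = 1 → 3/4 = 3/4
(((Q → P) → ((Q → P) ↔ R)) ∨ (P → R)) → ((R → ~R) → ((Q ↔ ~Q) ↔ Q)) = 1 → 3/4 = 3/4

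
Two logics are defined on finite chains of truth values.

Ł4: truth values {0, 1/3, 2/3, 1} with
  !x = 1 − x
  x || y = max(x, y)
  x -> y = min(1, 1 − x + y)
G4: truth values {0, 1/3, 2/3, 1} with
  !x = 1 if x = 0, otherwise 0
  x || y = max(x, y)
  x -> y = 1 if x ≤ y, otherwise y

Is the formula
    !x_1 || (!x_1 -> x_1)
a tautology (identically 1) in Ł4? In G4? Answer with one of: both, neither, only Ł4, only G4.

only G4

In Ł4: at x_1 = 1/3 the value is 2/3 — not a tautology.
In G4: every assignment gives 1 — tautology.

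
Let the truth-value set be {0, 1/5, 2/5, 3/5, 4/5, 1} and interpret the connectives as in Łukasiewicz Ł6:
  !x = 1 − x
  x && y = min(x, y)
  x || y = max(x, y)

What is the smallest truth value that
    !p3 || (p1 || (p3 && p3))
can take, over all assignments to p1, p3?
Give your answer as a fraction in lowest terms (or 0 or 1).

Take p1 = 0, p3 = 2/5:
!p3 = !2/5 = 3/5
p3 && p3 = 2/5 && 2/5 = 2/5
p1 || (p3 && p3) = 0 || 2/5 = 2/5
!p3 || (p1 || (p3 && p3)) = 3/5 || 2/5 = 3/5
No assignment yields a value below 3/5, so this is the minimum.

3/5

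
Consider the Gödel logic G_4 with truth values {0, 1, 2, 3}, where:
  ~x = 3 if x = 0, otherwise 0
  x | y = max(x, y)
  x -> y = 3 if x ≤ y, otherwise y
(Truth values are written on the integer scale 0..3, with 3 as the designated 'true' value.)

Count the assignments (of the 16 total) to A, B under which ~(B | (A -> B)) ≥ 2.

A = 0, B = 0 ↦ 0  <
A = 0, B = 1 ↦ 0  <
A = 0, B = 2 ↦ 0  <
A = 0, B = 3 ↦ 0  <
A = 1, B = 0 ↦ 3  ≥
A = 1, B = 1 ↦ 0  <
A = 1, B = 2 ↦ 0  <
A = 1, B = 3 ↦ 0  <
A = 2, B = 0 ↦ 3  ≥
A = 2, B = 1 ↦ 0  <
A = 2, B = 2 ↦ 0  <
A = 2, B = 3 ↦ 0  <
A = 3, B = 0 ↦ 3  ≥
A = 3, B = 1 ↦ 0  <
A = 3, B = 2 ↦ 0  <
A = 3, B = 3 ↦ 0  <
So 3 of the 16 assignments meet the threshold.

3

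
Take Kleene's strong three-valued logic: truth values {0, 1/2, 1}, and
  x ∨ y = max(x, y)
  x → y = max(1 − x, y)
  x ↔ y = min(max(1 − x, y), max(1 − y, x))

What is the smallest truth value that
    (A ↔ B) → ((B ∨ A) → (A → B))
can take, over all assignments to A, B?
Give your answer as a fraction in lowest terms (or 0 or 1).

Take A = 1/2, B = 0:
A ↔ B = 1/2 ↔ 0 = 1/2
B ∨ A = 0 ∨ 1/2 = 1/2
A → B = 1/2 → 0 = 1/2
(B ∨ A) → (A → B) = 1/2 → 1/2 = 1/2
(A ↔ B) → ((B ∨ A) → (A → B)) = 1/2 → 1/2 = 1/2
No assignment yields a value below 1/2, so this is the minimum.

1/2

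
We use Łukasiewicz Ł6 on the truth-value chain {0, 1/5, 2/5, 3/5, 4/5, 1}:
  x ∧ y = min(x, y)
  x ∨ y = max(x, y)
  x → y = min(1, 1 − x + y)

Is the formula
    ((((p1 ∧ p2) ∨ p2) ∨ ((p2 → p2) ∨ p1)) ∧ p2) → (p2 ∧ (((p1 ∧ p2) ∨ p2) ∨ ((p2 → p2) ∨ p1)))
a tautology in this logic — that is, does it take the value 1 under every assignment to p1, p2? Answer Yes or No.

Yes

At p1 = 2/5, p2 = 1/5, for instance:
p1 ∧ p2 = 2/5 ∧ 1/5 = 1/5
(p1 ∧ p2) ∨ p2 = 1/5 ∨ 1/5 = 1/5
p2 → p2 = 1/5 → 1/5 = 1
(p2 → p2) ∨ p1 = 1 ∨ 2/5 = 1
((p1 ∧ p2) ∨ p2) ∨ ((p2 → p2) ∨ p1) = 1/5 ∨ 1 = 1
(((p1 ∧ p2) ∨ p2) ∨ ((p2 → p2) ∨ p1)) ∧ p2 = 1 ∧ 1/5 = 1/5
p2 ∧ (((p1 ∧ p2) ∨ p2) ∨ ((p2 → p2) ∨ p1)) = 1/5 ∧ 1 = 1/5
((((p1 ∧ p2) ∨ p2) ∨ ((p2 → p2) ∨ p1)) ∧ p2) → (p2 ∧ (((p1 ∧ p2) ∨ p2) ∨ ((p2 → p2) ∨ p1))) = 1/5 → 1/5 = 1
and checking the remaining 35 assignments likewise gives ≥ 1 in every case.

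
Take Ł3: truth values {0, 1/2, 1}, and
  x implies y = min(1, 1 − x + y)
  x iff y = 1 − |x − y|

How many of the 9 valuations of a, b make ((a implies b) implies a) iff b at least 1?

a = 0, b = 0 ↦ 1  ≥
a = 0, b = 1/2 ↦ 1/2  <
a = 0, b = 1 ↦ 0  <
a = 1/2, b = 0 ↦ 0  <
a = 1/2, b = 1/2 ↦ 1  ≥
a = 1/2, b = 1 ↦ 1/2  <
a = 1, b = 0 ↦ 0  <
a = 1, b = 1/2 ↦ 1/2  <
a = 1, b = 1 ↦ 1  ≥
So 3 of the 9 assignments meet the threshold.

3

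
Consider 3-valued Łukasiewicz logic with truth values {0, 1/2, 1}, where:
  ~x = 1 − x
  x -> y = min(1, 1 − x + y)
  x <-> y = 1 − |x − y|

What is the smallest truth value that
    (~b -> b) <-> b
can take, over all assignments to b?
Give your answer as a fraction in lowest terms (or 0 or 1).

1/2

Take b = 1/2:
~b = ~1/2 = 1/2
~b -> b = 1/2 -> 1/2 = 1
(~b -> b) <-> b = 1 <-> 1/2 = 1/2
No assignment yields a value below 1/2, so this is the minimum.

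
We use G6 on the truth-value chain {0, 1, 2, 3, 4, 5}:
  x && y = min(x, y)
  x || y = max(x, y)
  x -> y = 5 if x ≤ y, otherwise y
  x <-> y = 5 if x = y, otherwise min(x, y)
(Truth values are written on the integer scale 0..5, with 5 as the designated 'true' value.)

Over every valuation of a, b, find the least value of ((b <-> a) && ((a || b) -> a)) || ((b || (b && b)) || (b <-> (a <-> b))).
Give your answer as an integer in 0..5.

Take a = 0, b = 1:
b <-> a = 1 <-> 0 = 0
a || b = 0 || 1 = 1
(a || b) -> a = 1 -> 0 = 0
(b <-> a) && ((a || b) -> a) = 0 && 0 = 0
b && b = 1 && 1 = 1
b || (b && b) = 1 || 1 = 1
a <-> b = 0 <-> 1 = 0
b <-> (a <-> b) = 1 <-> 0 = 0
(b || (b && b)) || (b <-> (a <-> b)) = 1 || 0 = 1
((b <-> a) && ((a || b) -> a)) || ((b || (b && b)) || (b <-> (a <-> b))) = 0 || 1 = 1
No assignment yields a value below 1, so this is the minimum.

1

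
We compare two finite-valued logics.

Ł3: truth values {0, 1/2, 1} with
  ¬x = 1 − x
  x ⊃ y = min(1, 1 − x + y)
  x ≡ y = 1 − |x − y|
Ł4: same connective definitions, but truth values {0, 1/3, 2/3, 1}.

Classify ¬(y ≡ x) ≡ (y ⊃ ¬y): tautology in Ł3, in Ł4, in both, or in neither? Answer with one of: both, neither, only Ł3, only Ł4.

In Ł3: at x = 0, y = 0 the value is 0 — not a tautology.
In Ł4: at x = 0, y = 0 the value is 0 — not a tautology.

neither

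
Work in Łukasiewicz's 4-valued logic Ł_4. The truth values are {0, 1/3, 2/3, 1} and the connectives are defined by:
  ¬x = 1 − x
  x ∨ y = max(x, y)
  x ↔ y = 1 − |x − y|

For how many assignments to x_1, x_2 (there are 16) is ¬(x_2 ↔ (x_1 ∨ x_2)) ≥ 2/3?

x_1 = 0, x_2 = 0 ↦ 0  <
x_1 = 0, x_2 = 1/3 ↦ 0  <
x_1 = 0, x_2 = 2/3 ↦ 0  <
x_1 = 0, x_2 = 1 ↦ 0  <
x_1 = 1/3, x_2 = 0 ↦ 1/3  <
x_1 = 1/3, x_2 = 1/3 ↦ 0  <
x_1 = 1/3, x_2 = 2/3 ↦ 0  <
x_1 = 1/3, x_2 = 1 ↦ 0  <
x_1 = 2/3, x_2 = 0 ↦ 2/3  ≥
x_1 = 2/3, x_2 = 1/3 ↦ 1/3  <
x_1 = 2/3, x_2 = 2/3 ↦ 0  <
x_1 = 2/3, x_2 = 1 ↦ 0  <
x_1 = 1, x_2 = 0 ↦ 1  ≥
x_1 = 1, x_2 = 1/3 ↦ 2/3  ≥
x_1 = 1, x_2 = 2/3 ↦ 1/3  <
x_1 = 1, x_2 = 1 ↦ 0  <
So 3 of the 16 assignments meet the threshold.

3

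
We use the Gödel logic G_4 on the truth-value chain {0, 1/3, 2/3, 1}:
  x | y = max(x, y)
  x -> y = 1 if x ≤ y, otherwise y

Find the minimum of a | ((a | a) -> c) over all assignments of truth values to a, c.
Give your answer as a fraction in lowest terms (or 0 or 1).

Take a = 1/3, c = 0:
a | a = 1/3 | 1/3 = 1/3
(a | a) -> c = 1/3 -> 0 = 0
a | ((a | a) -> c) = 1/3 | 0 = 1/3
No assignment yields a value below 1/3, so this is the minimum.

1/3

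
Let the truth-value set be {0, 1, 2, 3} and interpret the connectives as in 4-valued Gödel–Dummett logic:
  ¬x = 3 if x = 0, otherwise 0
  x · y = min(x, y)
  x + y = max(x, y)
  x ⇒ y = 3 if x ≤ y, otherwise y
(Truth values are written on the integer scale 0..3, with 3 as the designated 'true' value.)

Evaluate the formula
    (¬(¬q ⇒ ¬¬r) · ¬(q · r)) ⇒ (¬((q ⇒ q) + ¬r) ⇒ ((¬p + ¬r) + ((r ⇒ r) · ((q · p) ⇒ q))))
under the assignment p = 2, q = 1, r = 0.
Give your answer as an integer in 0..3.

3

¬q = ¬1 = 0
¬r = ¬0 = 3
¬¬r = ¬3 = 0
¬q ⇒ ¬¬r = 0 ⇒ 0 = 3
¬(¬q ⇒ ¬¬r) = ¬3 = 0
q · r = 1 · 0 = 0
¬(q · r) = ¬0 = 3
¬(¬q ⇒ ¬¬r) · ¬(q · r) = 0 · 3 = 0
q ⇒ q = 1 ⇒ 1 = 3
¬r = ¬0 = 3
(q ⇒ q) + ¬r = 3 + 3 = 3
¬((q ⇒ q) + ¬r) = ¬3 = 0
¬p = ¬2 = 0
¬r = ¬0 = 3
¬p + ¬r = 0 + 3 = 3
r ⇒ r = 0 ⇒ 0 = 3
q · p = 1 · 2 = 1
(q · p) ⇒ q = 1 ⇒ 1 = 3
(r ⇒ r) · ((q · p) ⇒ q) = 3 · 3 = 3
(¬p + ¬r) + ((r ⇒ r) · ((q · p) ⇒ q)) = 3 + 3 = 3
¬((q ⇒ q) + ¬r) ⇒ ((¬p + ¬r) + ((r ⇒ r) · ((q · p) ⇒ q))) = 0 ⇒ 3 = 3
(¬(¬q ⇒ ¬¬r) · ¬(q · r)) ⇒ (¬((q ⇒ q) + ¬r) ⇒ ((¬p + ¬r) + ((r ⇒ r) · ((q · p) ⇒ q)))) = 0 ⇒ 3 = 3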